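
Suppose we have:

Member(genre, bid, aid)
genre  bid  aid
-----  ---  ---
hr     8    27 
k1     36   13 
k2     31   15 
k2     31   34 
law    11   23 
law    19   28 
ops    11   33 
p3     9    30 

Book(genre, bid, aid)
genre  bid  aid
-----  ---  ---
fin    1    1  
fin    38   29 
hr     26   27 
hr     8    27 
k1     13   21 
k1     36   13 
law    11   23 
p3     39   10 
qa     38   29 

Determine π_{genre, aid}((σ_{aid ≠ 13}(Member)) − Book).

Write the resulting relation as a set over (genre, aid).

{(k2, 15), (k2, 34), (law, 28), (ops, 33), (p3, 30)}

Apply σ_{aid ≠ 13}; surviving tuples: {(hr, 8, 27), (k2, 31, 15), (k2, 31, 34), (law, 11, 23), (law, 19, 28), (ops, 11, 33), (p3, 9, 30)}
Taking the difference: {(k2, 31, 15), (k2, 31, 34), (law, 19, 28), (ops, 11, 33), (p3, 9, 30)}
π[genre, aid]: project onto (genre, aid) → {(k2, 15), (k2, 34), (law, 28), (ops, 33), (p3, 30)}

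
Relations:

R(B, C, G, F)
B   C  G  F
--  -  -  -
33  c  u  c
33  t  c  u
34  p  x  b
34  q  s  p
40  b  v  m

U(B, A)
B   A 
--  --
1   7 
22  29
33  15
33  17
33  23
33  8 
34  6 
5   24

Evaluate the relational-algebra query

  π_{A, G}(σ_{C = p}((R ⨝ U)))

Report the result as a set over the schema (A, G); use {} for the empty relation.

R ⋈ U (natural join on B): {(33, c, u, c, 15), (33, c, u, c, 17), (33, c, u, c, 23), (33, c, u, c, 8), (33, t, c, u, 15), (33, t, c, u, 17), (33, t, c, u, 23), (33, t, c, u, 8), (34, p, x, b, 6), (34, q, s, p, 6)}
Filtering on C = p leaves {(34, p, x, b, 6)}.
π[A, G]: project onto (A, G) → {(6, x)}

{(6, x)}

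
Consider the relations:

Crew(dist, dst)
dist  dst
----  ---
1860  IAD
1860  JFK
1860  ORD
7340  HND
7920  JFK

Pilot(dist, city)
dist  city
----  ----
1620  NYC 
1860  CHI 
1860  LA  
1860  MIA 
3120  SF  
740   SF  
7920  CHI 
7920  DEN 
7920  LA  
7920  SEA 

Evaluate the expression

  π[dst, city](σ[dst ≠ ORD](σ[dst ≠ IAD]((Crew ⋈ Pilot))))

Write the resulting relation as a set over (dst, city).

{(JFK, CHI), (JFK, DEN), (JFK, LA), (JFK, MIA), (JFK, SEA)}

Joining Crew and Pilot on dist yields {(1860, IAD, CHI), (1860, IAD, LA), (1860, IAD, MIA), (1860, JFK, CHI), (1860, JFK, LA), (1860, JFK, MIA), (1860, ORD, CHI), (1860, ORD, LA), (1860, ORD, MIA), (7920, JFK, CHI), (7920, JFK, DEN), (7920, JFK, LA), (7920, JFK, SEA)}.
Apply σ_{dst ≠ IAD}; surviving tuples: {(1860, JFK, CHI), (1860, JFK, LA), (1860, JFK, MIA), (1860, ORD, CHI), (1860, ORD, LA), (1860, ORD, MIA), (7920, JFK, CHI), (7920, JFK, DEN), (7920, JFK, LA), (7920, JFK, SEA)}
Apply σ_{dst ≠ ORD}; surviving tuples: {(1860, JFK, CHI), (1860, JFK, LA), (1860, JFK, MIA), (7920, JFK, CHI), (7920, JFK, DEN), (7920, JFK, LA), (7920, JFK, SEA)}
Keep only column(s) dst, city (2 duplicate(s) eliminated): {(JFK, CHI), (JFK, DEN), (JFK, LA), (JFK, MIA), (JFK, SEA)}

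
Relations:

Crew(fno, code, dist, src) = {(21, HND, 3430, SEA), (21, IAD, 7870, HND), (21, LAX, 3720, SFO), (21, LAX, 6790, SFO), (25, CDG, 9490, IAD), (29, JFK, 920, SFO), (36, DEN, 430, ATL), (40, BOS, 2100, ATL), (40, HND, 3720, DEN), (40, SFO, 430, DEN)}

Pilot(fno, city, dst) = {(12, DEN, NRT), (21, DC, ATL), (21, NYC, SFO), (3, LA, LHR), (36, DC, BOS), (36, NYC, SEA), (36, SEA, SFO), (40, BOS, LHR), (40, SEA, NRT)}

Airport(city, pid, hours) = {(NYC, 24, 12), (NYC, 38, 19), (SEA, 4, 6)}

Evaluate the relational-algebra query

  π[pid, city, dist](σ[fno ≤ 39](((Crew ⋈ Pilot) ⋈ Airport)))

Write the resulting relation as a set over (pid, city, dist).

{(24, NYC, 3430), (24, NYC, 3720), (24, NYC, 430), (24, NYC, 6790), (24, NYC, 7870), (38, NYC, 3430), (38, NYC, 3720), (38, NYC, 430), (38, NYC, 6790), (38, NYC, 7870), (4, SEA, 430)}

Joining Crew and Pilot on fno yields {(21, HND, 3430, SEA, DC, ATL), (21, HND, 3430, SEA, NYC, SFO), (21, IAD, 7870, HND, DC, ATL), (21, IAD, 7870, HND, NYC, SFO), (21, LAX, 3720, SFO, DC, ATL), (21, LAX, 3720, SFO, NYC, SFO), (21, LAX, 6790, SFO, DC, ATL), (21, LAX, 6790, SFO, NYC, SFO), (36, DEN, 430, ATL, DC, BOS), (36, DEN, 430, ATL, NYC, SEA), (36, DEN, 430, ATL, SEA, SFO), (40, BOS, 2100, ATL, BOS, LHR), (40, BOS, 2100, ATL, SEA, NRT), (40, HND, 3720, DEN, BOS, LHR), (40, HND, 3720, DEN, SEA, NRT), (40, SFO, 430, DEN, BOS, LHR), (40, SFO, 430, DEN, SEA, NRT)}.
Joining (Crew ⋈ Pilot) and Airport on city yields {(21, HND, 3430, SEA, NYC, SFO, 24, 12), (21, HND, 3430, SEA, NYC, SFO, 38, 19), (21, IAD, 7870, HND, NYC, SFO, 24, 12), (21, IAD, 7870, HND, NYC, SFO, 38, 19), (21, LAX, 3720, SFO, NYC, SFO, 24, 12), (21, LAX, 3720, SFO, NYC, SFO, 38, 19), (21, LAX, 6790, SFO, NYC, SFO, 24, 12), (21, LAX, 6790, SFO, NYC, SFO, 38, 19), (36, DEN, 430, ATL, NYC, SEA, 24, 12), (36, DEN, 430, ATL, NYC, SEA, 38, 19), (36, DEN, 430, ATL, SEA, SFO, 4, 6), (40, BOS, 2100, ATL, SEA, NRT, 4, 6), (40, HND, 3720, DEN, SEA, NRT, 4, 6), (40, SFO, 430, DEN, SEA, NRT, 4, 6)}.
Selection fno ≤ 39: {(21, HND, 3430, SEA, NYC, SFO, 24, 12), (21, HND, 3430, SEA, NYC, SFO, 38, 19), (21, IAD, 7870, HND, NYC, SFO, 24, 12), (21, IAD, 7870, HND, NYC, SFO, 38, 19), (21, LAX, 3720, SFO, NYC, SFO, 24, 12), (21, LAX, 3720, SFO, NYC, SFO, 38, 19), (21, LAX, 6790, SFO, NYC, SFO, 24, 12), (21, LAX, 6790, SFO, NYC, SFO, 38, 19), (36, DEN, 430, ATL, NYC, SEA, 24, 12), (36, DEN, 430, ATL, NYC, SEA, 38, 19), (36, DEN, 430, ATL, SEA, SFO, 4, 6)}
Keep only column(s) pid, city, dist: {(24, NYC, 3430), (24, NYC, 3720), (24, NYC, 430), (24, NYC, 6790), (24, NYC, 7870), (38, NYC, 3430), (38, NYC, 3720), (38, NYC, 430), (38, NYC, 6790), (38, NYC, 7870), (4, SEA, 430)}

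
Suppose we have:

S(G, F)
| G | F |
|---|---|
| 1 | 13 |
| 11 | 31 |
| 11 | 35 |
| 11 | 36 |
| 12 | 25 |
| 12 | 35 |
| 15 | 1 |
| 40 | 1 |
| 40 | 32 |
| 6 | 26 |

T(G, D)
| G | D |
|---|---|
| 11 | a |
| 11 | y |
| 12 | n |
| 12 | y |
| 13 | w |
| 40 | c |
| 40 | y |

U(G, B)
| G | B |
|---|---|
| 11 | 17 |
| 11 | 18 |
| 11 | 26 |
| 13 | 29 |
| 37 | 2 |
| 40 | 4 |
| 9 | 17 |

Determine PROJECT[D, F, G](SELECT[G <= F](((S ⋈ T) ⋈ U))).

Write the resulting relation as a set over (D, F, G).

{(a, 31, 11), (a, 35, 11), (a, 36, 11), (y, 31, 11), (y, 35, 11), (y, 36, 11)}

Natural join on G: {(11, 31, a), (11, 31, y), (11, 35, a), (11, 35, y), (11, 36, a), (11, 36, y), (12, 25, n), (12, 25, y), (12, 35, n), (12, 35, y), (40, 1, c), (40, 1, y), (40, 32, c), (40, 32, y)}
Natural join on G: {(11, 31, a, 17), (11, 31, a, 18), (11, 31, a, 26), (11, 31, y, 17), (11, 31, y, 18), (11, 31, y, 26), (11, 35, a, 17), (11, 35, a, 18), (11, 35, a, 26), (11, 35, y, 17), (11, 35, y, 18), (11, 35, y, 26), (11, 36, a, 17), (11, 36, a, 18), (11, 36, a, 26), (11, 36, y, 17), (11, 36, y, 18), (11, 36, y, 26), (40, 1, c, 4), (40, 1, y, 4), (40, 32, c, 4), (40, 32, y, 4)}
Apply σ_{G <= F}; surviving tuples: {(11, 31, a, 17), (11, 31, a, 18), (11, 31, a, 26), (11, 31, y, 17), (11, 31, y, 18), (11, 31, y, 26), (11, 35, a, 17), (11, 35, a, 18), (11, 35, a, 26), (11, 35, y, 17), (11, 35, y, 18), (11, 35, y, 26), (11, 36, a, 17), (11, 36, a, 18), (11, 36, a, 26), (11, 36, y, 17), (11, 36, y, 18), (11, 36, y, 26)}
Projecting to D, F, G (12 duplicate(s) eliminated): {(a, 31, 11), (a, 35, 11), (a, 36, 11), (y, 31, 11), (y, 35, 11), (y, 36, 11)}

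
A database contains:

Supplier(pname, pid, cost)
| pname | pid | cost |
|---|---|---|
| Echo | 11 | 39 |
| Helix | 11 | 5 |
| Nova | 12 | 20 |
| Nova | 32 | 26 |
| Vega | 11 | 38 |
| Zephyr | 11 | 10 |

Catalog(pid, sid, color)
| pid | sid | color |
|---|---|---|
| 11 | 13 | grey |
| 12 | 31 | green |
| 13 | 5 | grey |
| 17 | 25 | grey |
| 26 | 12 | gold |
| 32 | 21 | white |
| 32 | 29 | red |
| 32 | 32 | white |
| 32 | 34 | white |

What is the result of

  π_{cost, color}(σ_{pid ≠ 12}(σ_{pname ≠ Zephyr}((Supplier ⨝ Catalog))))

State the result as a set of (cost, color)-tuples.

Natural join on pid: {(Echo, 11, 39, 13, grey), (Helix, 11, 5, 13, grey), (Nova, 12, 20, 31, green), (Nova, 32, 26, 21, white), (Nova, 32, 26, 29, red), (Nova, 32, 26, 32, white), (Nova, 32, 26, 34, white), (Vega, 11, 38, 13, grey), (Zephyr, 11, 10, 13, grey)}
σ[pname ≠ Zephyr]: keep tuples satisfying pname ≠ Zephyr → {(Echo, 11, 39, 13, grey), (Helix, 11, 5, 13, grey), (Nova, 12, 20, 31, green), (Nova, 32, 26, 21, white), (Nova, 32, 26, 29, red), (Nova, 32, 26, 32, white), (Nova, 32, 26, 34, white), (Vega, 11, 38, 13, grey)}
σ[pid ≠ 12]: keep tuples satisfying pid ≠ 12 → {(Echo, 11, 39, 13, grey), (Helix, 11, 5, 13, grey), (Nova, 32, 26, 21, white), (Nova, 32, 26, 29, red), (Nova, 32, 26, 32, white), (Nova, 32, 26, 34, white), (Vega, 11, 38, 13, grey)}
π_{cost, color} gives {(26, red), (26, white), (38, grey), (39, grey), (5, grey)} (2 duplicate(s) eliminated).

{(26, red), (26, white), (38, grey), (39, grey), (5, grey)}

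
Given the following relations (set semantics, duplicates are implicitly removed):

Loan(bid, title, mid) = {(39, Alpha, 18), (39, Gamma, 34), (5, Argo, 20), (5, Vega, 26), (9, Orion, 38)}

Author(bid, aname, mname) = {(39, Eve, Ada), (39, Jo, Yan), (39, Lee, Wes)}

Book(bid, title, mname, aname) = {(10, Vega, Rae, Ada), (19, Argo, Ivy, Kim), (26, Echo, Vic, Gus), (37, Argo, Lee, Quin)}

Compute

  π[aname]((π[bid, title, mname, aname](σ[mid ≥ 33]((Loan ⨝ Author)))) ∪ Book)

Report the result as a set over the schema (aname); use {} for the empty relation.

Joining Loan and Author on bid yields {(39, Alpha, 18, Eve, Ada), (39, Alpha, 18, Jo, Yan), (39, Alpha, 18, Lee, Wes), (39, Gamma, 34, Eve, Ada), (39, Gamma, 34, Jo, Yan), (39, Gamma, 34, Lee, Wes)}.
Selection mid ≥ 33: {(39, Gamma, 34, Eve, Ada), (39, Gamma, 34, Jo, Yan), (39, Gamma, 34, Lee, Wes)}
Keep only column(s) bid, title, mname, aname: {(39, Gamma, Ada, Eve), (39, Gamma, Wes, Lee), (39, Gamma, Yan, Jo)}
Set union of the two operands is {(10, Vega, Rae, Ada), (19, Argo, Ivy, Kim), (26, Echo, Vic, Gus), (37, Argo, Lee, Quin), (39, Gamma, Ada, Eve), (39, Gamma, Wes, Lee), (39, Gamma, Yan, Jo)}.
Keep only column(s) aname: {Ada, Eve, Gus, Jo, Kim, Lee, Quin}

{Ada, Eve, Gus, Jo, Kim, Lee, Quin}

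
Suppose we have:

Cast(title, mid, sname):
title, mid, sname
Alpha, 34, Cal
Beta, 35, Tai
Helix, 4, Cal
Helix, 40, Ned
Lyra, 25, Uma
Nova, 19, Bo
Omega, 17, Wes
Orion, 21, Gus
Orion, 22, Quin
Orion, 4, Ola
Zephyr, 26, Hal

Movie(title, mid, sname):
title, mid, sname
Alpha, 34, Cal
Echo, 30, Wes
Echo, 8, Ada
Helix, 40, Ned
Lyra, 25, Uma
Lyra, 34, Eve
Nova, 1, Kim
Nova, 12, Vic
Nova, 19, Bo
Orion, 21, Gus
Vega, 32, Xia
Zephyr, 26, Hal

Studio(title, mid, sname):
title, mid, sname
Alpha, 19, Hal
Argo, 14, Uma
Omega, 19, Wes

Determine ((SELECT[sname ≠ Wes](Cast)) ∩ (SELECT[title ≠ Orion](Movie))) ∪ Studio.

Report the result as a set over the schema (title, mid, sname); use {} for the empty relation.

{(Alpha, 19, Hal), (Alpha, 34, Cal), (Argo, 14, Uma), (Helix, 40, Ned), (Lyra, 25, Uma), (Nova, 19, Bo), (Omega, 19, Wes), (Zephyr, 26, Hal)}

Filtering on sname ≠ Wes leaves {(Alpha, 34, Cal), (Beta, 35, Tai), (Helix, 4, Cal), (Helix, 40, Ned), (Lyra, 25, Uma), (Nova, 19, Bo), (Orion, 21, Gus), (Orion, 22, Quin), (Orion, 4, Ola), (Zephyr, 26, Hal)}.
Filtering on title ≠ Orion leaves {(Alpha, 34, Cal), (Echo, 30, Wes), (Echo, 8, Ada), (Helix, 40, Ned), (Lyra, 25, Uma), (Lyra, 34, Eve), (Nova, 1, Kim), (Nova, 12, Vic), (Nova, 19, Bo), (Vega, 32, Xia), (Zephyr, 26, Hal)}.
Intersection: {(Alpha, 34, Cal), (Beta, 35, Tai), (Helix, 4, Cal), (Helix, 40, Ned), (Lyra, 25, Uma), (Nova, 19, Bo), (Orion, 21, Gus), (Orion, 22, Quin), (Orion, 4, Ola), (Zephyr, 26, Hal)} with {(Alpha, 34, Cal), (Echo, 30, Wes), (Echo, 8, Ada), (Helix, 40, Ned), (Lyra, 25, Uma), (Lyra, 34, Eve), (Nova, 1, Kim), (Nova, 12, Vic), (Nova, 19, Bo), (Vega, 32, Xia), (Zephyr, 26, Hal)} → {(Alpha, 34, Cal), (Helix, 40, Ned), (Lyra, 25, Uma), (Nova, 19, Bo), (Zephyr, 26, Hal)}
Union: {(Alpha, 34, Cal), (Helix, 40, Ned), (Lyra, 25, Uma), (Nova, 19, Bo), (Zephyr, 26, Hal)} with {(Alpha, 19, Hal), (Argo, 14, Uma), (Omega, 19, Wes)} → {(Alpha, 19, Hal), (Alpha, 34, Cal), (Argo, 14, Uma), (Helix, 40, Ned), (Lyra, 25, Uma), (Nova, 19, Bo), (Omega, 19, Wes), (Zephyr, 26, Hal)}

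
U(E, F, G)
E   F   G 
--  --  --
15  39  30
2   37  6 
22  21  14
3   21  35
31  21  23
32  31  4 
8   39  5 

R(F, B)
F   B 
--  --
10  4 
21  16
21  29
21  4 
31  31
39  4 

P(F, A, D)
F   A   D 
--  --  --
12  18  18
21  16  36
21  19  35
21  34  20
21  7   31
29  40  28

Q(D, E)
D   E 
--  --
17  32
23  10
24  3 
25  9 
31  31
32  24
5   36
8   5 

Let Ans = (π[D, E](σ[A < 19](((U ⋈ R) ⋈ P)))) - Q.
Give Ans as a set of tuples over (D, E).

{(31, 22), (31, 3), (36, 22), (36, 3), (36, 31)}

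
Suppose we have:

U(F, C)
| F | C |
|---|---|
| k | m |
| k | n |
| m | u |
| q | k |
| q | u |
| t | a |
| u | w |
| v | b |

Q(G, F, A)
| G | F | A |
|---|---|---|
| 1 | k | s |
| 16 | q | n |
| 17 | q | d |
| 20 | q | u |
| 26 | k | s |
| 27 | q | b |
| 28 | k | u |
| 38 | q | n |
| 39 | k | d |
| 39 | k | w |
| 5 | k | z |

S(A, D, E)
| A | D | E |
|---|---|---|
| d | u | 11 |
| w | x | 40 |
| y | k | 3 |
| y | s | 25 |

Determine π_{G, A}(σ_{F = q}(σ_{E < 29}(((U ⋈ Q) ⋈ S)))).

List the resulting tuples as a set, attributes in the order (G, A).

{(17, d)}

Joining U and Q on F yields {(k, m, 1, s), (k, m, 26, s), (k, m, 28, u), (k, m, 39, d), (k, m, 39, w), (k, m, 5, z), (k, n, 1, s), (k, n, 26, s), (k, n, 28, u), (k, n, 39, d), (k, n, 39, w), (k, n, 5, z), (q, k, 16, n), (q, k, 17, d), (q, k, 20, u), (q, k, 27, b), (q, k, 38, n), (q, u, 16, n), (q, u, 17, d), (q, u, 20, u), (q, u, 27, b), (q, u, 38, n)}.
Joining (U ⋈ Q) and S on A yields {(k, m, 39, d, u, 11), (k, m, 39, w, x, 40), (k, n, 39, d, u, 11), (k, n, 39, w, x, 40), (q, k, 17, d, u, 11), (q, u, 17, d, u, 11)}.
Selection E < 29: {(k, m, 39, d, u, 11), (k, n, 39, d, u, 11), (q, k, 17, d, u, 11), (q, u, 17, d, u, 11)}
Selection F = q: {(q, k, 17, d, u, 11), (q, u, 17, d, u, 11)}
π_{G, A} gives {(17, d)} (1 duplicate(s) eliminated).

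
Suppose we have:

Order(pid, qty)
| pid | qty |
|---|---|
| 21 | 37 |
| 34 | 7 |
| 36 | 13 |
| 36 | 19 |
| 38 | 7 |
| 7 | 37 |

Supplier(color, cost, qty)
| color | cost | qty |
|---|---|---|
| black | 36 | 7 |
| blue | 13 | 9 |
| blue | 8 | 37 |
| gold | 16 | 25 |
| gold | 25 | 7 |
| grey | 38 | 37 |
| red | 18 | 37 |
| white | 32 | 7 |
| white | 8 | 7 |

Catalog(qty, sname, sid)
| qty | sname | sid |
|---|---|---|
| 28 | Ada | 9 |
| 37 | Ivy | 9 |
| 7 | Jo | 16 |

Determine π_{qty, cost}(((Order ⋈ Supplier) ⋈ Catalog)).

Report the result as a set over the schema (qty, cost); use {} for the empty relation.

Natural join on qty: {(21, 37, blue, 8), (21, 37, grey, 38), (21, 37, red, 18), (34, 7, black, 36), (34, 7, gold, 25), (34, 7, white, 32), (34, 7, white, 8), (38, 7, black, 36), (38, 7, gold, 25), (38, 7, white, 32), (38, 7, white, 8), (7, 37, blue, 8), (7, 37, grey, 38), (7, 37, red, 18)}
Natural join on qty: {(21, 37, blue, 8, Ivy, 9), (21, 37, grey, 38, Ivy, 9), (21, 37, red, 18, Ivy, 9), (34, 7, black, 36, Jo, 16), (34, 7, gold, 25, Jo, 16), (34, 7, white, 32, Jo, 16), (34, 7, white, 8, Jo, 16), (38, 7, black, 36, Jo, 16), (38, 7, gold, 25, Jo, 16), (38, 7, white, 32, Jo, 16), (38, 7, white, 8, Jo, 16), (7, 37, blue, 8, Ivy, 9), (7, 37, grey, 38, Ivy, 9), (7, 37, red, 18, Ivy, 9)}
Projecting to qty, cost (7 duplicate(s) eliminated): {(37, 18), (37, 38), (37, 8), (7, 25), (7, 32), (7, 36), (7, 8)}

{(37, 18), (37, 38), (37, 8), (7, 25), (7, 32), (7, 36), (7, 8)}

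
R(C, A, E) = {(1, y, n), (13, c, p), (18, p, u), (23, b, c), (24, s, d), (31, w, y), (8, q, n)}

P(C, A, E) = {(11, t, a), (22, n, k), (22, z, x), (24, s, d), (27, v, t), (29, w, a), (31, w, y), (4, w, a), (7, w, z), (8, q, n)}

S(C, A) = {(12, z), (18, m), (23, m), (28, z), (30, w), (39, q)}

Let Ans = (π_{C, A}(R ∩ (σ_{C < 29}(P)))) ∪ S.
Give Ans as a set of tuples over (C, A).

Apply σ_{C < 29}; surviving tuples: {(11, t, a), (22, n, k), (22, z, x), (24, s, d), (27, v, t), (4, w, a), (7, w, z), (8, q, n)}
Set intersection of the two operands is {(24, s, d), (8, q, n)}.
π[C, A]: project onto (C, A) → {(24, s), (8, q)}
Set union of the two operands is {(12, z), (18, m), (23, m), (24, s), (28, z), (30, w), (39, q), (8, q)}.

{(12, z), (18, m), (23, m), (24, s), (28, z), (30, w), (39, q), (8, q)}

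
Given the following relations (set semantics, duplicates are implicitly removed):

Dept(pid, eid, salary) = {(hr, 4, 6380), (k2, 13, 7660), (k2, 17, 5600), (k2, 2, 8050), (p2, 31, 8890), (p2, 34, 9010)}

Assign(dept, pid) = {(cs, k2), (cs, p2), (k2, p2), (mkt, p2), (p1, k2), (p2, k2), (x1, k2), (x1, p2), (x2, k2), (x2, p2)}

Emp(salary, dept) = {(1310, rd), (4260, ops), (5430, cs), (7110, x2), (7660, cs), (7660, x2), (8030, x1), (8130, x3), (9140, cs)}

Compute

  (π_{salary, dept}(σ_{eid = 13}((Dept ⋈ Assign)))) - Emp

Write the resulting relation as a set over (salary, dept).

Dept ⋈ Assign (natural join on pid): {(k2, 13, 7660, cs), (k2, 13, 7660, p1), (k2, 13, 7660, p2), (k2, 13, 7660, x1), (k2, 13, 7660, x2), (k2, 17, 5600, cs), (k2, 17, 5600, p1), (k2, 17, 5600, p2), (k2, 17, 5600, x1), (k2, 17, 5600, x2), (k2, 2, 8050, cs), (k2, 2, 8050, p1), (k2, 2, 8050, p2), (k2, 2, 8050, x1), (k2, 2, 8050, x2), (p2, 31, 8890, cs), (p2, 31, 8890, k2), (p2, 31, 8890, mkt), (p2, 31, 8890, x1), (p2, 31, 8890, x2), (p2, 34, 9010, cs), (p2, 34, 9010, k2), (p2, 34, 9010, mkt), (p2, 34, 9010, x1), (p2, 34, 9010, x2)}
σ[eid = 13]: keep tuples satisfying eid = 13 → {(k2, 13, 7660, cs), (k2, 13, 7660, p1), (k2, 13, 7660, p2), (k2, 13, 7660, x1), (k2, 13, 7660, x2)}
π[salary, dept]: project onto (salary, dept) → {(7660, cs), (7660, p1), (7660, p2), (7660, x1), (7660, x2)}
Taking the difference: {(7660, p1), (7660, p2), (7660, x1)}

{(7660, p1), (7660, p2), (7660, x1)}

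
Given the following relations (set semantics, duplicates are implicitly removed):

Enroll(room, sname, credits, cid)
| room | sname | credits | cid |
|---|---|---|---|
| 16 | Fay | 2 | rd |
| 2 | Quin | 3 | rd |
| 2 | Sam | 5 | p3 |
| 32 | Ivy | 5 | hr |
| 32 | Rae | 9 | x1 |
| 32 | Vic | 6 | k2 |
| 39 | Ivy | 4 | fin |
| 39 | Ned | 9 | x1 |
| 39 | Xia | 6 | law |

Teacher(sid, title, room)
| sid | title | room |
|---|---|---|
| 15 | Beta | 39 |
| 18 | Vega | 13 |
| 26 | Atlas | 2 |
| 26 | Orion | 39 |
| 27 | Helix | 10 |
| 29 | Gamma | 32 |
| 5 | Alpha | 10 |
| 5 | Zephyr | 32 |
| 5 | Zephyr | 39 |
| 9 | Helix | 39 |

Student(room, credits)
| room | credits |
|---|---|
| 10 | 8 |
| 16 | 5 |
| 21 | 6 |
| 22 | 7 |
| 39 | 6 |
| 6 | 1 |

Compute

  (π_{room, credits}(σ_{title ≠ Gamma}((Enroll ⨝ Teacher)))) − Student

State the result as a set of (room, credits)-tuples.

Enroll ⋈ Teacher (natural join on room): {(2, Quin, 3, rd, 26, Atlas), (2, Sam, 5, p3, 26, Atlas), (32, Ivy, 5, hr, 29, Gamma), (32, Ivy, 5, hr, 5, Zephyr), (32, Rae, 9, x1, 29, Gamma), (32, Rae, 9, x1, 5, Zephyr), (32, Vic, 6, k2, 29, Gamma), (32, Vic, 6, k2, 5, Zephyr), (39, Ivy, 4, fin, 15, Beta), (39, Ivy, 4, fin, 26, Orion), (39, Ivy, 4, fin, 5, Zephyr), (39, Ivy, 4, fin, 9, Helix), (39, Ned, 9, x1, 15, Beta), (39, Ned, 9, x1, 26, Orion), (39, Ned, 9, x1, 5, Zephyr), (39, Ned, 9, x1, 9, Helix), (39, Xia, 6, law, 15, Beta), (39, Xia, 6, law, 26, Orion), (39, Xia, 6, law, 5, Zephyr), (39, Xia, 6, law, 9, Helix)}
Selection title ≠ Gamma: {(2, Quin, 3, rd, 26, Atlas), (2, Sam, 5, p3, 26, Atlas), (32, Ivy, 5, hr, 5, Zephyr), (32, Rae, 9, x1, 5, Zephyr), (32, Vic, 6, k2, 5, Zephyr), (39, Ivy, 4, fin, 15, Beta), (39, Ivy, 4, fin, 26, Orion), (39, Ivy, 4, fin, 5, Zephyr), (39, Ivy, 4, fin, 9, Helix), (39, Ned, 9, x1, 15, Beta), (39, Ned, 9, x1, 26, Orion), (39, Ned, 9, x1, 5, Zephyr), (39, Ned, 9, x1, 9, Helix), (39, Xia, 6, law, 15, Beta), (39, Xia, 6, law, 26, Orion), (39, Xia, 6, law, 5, Zephyr), (39, Xia, 6, law, 9, Helix)}
Projecting to room, credits (9 duplicate(s) eliminated): {(2, 3), (2, 5), (32, 5), (32, 6), (32, 9), (39, 4), (39, 6), (39, 9)}
Taking the difference: {(2, 3), (2, 5), (32, 5), (32, 6), (32, 9), (39, 4), (39, 9)}

{(2, 3), (2, 5), (32, 5), (32, 6), (32, 9), (39, 4), (39, 9)}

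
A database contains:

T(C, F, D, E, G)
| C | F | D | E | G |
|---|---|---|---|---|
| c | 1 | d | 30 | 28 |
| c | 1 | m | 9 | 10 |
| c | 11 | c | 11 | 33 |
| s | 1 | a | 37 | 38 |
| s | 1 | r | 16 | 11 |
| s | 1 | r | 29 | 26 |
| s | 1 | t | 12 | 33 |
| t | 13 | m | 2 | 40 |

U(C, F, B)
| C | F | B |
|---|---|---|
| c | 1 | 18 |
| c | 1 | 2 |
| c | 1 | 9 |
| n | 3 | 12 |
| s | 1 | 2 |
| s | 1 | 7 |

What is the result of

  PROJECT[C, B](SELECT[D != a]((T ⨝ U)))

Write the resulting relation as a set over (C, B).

Joining T and U on C, F yields {(c, 1, d, 30, 28, 18), (c, 1, d, 30, 28, 2), (c, 1, d, 30, 28, 9), (c, 1, m, 9, 10, 18), (c, 1, m, 9, 10, 2), (c, 1, m, 9, 10, 9), (s, 1, a, 37, 38, 2), (s, 1, a, 37, 38, 7), (s, 1, r, 16, 11, 2), (s, 1, r, 16, 11, 7), (s, 1, r, 29, 26, 2), (s, 1, r, 29, 26, 7), (s, 1, t, 12, 33, 2), (s, 1, t, 12, 33, 7)}.
Filtering on D != a leaves {(c, 1, d, 30, 28, 18), (c, 1, d, 30, 28, 2), (c, 1, d, 30, 28, 9), (c, 1, m, 9, 10, 18), (c, 1, m, 9, 10, 2), (c, 1, m, 9, 10, 9), (s, 1, r, 16, 11, 2), (s, 1, r, 16, 11, 7), (s, 1, r, 29, 26, 2), (s, 1, r, 29, 26, 7), (s, 1, t, 12, 33, 2), (s, 1, t, 12, 33, 7)}.
π[C, B]: project onto (C, B) (7 duplicate(s) eliminated) → {(c, 18), (c, 2), (c, 9), (s, 2), (s, 7)}

{(c, 18), (c, 2), (c, 9), (s, 2), (s, 7)}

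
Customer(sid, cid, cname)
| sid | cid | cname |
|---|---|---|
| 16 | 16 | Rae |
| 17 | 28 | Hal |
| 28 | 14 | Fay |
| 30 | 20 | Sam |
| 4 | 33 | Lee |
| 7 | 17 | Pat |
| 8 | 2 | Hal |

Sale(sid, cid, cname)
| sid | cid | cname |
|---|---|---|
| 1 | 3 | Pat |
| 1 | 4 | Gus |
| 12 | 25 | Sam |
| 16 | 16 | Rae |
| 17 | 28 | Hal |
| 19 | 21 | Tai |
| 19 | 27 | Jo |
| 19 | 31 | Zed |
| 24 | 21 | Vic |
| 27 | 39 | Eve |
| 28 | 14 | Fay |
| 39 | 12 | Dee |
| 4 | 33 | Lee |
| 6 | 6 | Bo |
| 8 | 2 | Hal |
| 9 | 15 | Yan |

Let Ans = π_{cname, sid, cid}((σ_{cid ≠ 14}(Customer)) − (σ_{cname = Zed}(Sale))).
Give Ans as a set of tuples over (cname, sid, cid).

{(Hal, 17, 28), (Hal, 8, 2), (Lee, 4, 33), (Pat, 7, 17), (Rae, 16, 16), (Sam, 30, 20)}

Apply σ_{cid ≠ 14}; surviving tuples: {(16, 16, Rae), (17, 28, Hal), (30, 20, Sam), (4, 33, Lee), (7, 17, Pat), (8, 2, Hal)}
Apply σ_{cname = Zed}; surviving tuples: {(19, 31, Zed)}
Taking the difference: {(16, 16, Rae), (17, 28, Hal), (30, 20, Sam), (4, 33, Lee), (7, 17, Pat), (8, 2, Hal)}
π_{cname, sid, cid} gives {(Hal, 17, 28), (Hal, 8, 2), (Lee, 4, 33), (Pat, 7, 17), (Rae, 16, 16), (Sam, 30, 20)}.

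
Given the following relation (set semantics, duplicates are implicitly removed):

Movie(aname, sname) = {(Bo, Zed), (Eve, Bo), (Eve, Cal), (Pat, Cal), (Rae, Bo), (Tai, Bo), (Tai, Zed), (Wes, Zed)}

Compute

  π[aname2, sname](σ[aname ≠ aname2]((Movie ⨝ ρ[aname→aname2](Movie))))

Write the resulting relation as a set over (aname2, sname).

ρ[aname→aname2]: schema becomes (aname2, sname); tuples unchanged.
Joining Movie and ρ[aname→aname2](Movie) on sname yields {(Bo, Zed, Bo), (Bo, Zed, Tai), (Bo, Zed, Wes), (Eve, Bo, Eve), (Eve, Bo, Rae), (Eve, Bo, Tai), (Eve, Cal, Eve), (Eve, Cal, Pat), (Pat, Cal, Eve), (Pat, Cal, Pat), (Rae, Bo, Eve), (Rae, Bo, Rae), (Rae, Bo, Tai), (Tai, Bo, Eve), (Tai, Bo, Rae), (Tai, Bo, Tai), (Tai, Zed, Bo), (Tai, Zed, Tai), (Tai, Zed, Wes), (Wes, Zed, Bo), (Wes, Zed, Tai), (Wes, Zed, Wes)}.
Filtering on aname ≠ aname2 leaves {(Bo, Zed, Tai), (Bo, Zed, Wes), (Eve, Bo, Rae), (Eve, Bo, Tai), (Eve, Cal, Pat), (Pat, Cal, Eve), (Rae, Bo, Eve), (Rae, Bo, Tai), (Tai, Bo, Eve), (Tai, Bo, Rae), (Tai, Zed, Bo), (Tai, Zed, Wes), (Wes, Zed, Bo), (Wes, Zed, Tai)}.
π[aname2, sname]: project onto (aname2, sname) (6 duplicate(s) eliminated) → {(Bo, Zed), (Eve, Bo), (Eve, Cal), (Pat, Cal), (Rae, Bo), (Tai, Bo), (Tai, Zed), (Wes, Zed)}

{(Bo, Zed), (Eve, Bo), (Eve, Cal), (Pat, Cal), (Rae, Bo), (Tai, Bo), (Tai, Zed), (Wes, Zed)}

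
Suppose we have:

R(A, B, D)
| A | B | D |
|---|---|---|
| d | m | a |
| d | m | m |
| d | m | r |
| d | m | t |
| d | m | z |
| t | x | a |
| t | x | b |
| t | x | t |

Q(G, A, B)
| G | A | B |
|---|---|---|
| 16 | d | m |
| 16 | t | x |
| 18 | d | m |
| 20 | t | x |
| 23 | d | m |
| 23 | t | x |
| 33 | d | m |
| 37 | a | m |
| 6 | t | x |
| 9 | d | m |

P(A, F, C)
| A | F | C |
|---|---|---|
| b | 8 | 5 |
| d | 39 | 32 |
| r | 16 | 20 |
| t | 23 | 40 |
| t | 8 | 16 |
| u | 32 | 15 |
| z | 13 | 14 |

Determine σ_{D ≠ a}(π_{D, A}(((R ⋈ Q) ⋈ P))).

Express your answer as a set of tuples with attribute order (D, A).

R ⋈ Q (natural join on A, B): {(d, m, a, 16), (d, m, a, 18), (d, m, a, 23), (d, m, a, 33), (d, m, a, 9), (d, m, m, 16), (d, m, m, 18), (d, m, m, 23), (d, m, m, 33), (d, m, m, 9), (d, m, r, 16), (d, m, r, 18), (d, m, r, 23), (d, m, r, 33), (d, m, r, 9), (d, m, t, 16), (d, m, t, 18), (d, m, t, 23), (d, m, t, 33), (d, m, t, 9), (d, m, z, 16), (d, m, z, 18), (d, m, z, 23), (d, m, z, 33), (d, m, z, 9), (t, x, a, 16), (t, x, a, 20), (t, x, a, 23), (t, x, a, 6), (t, x, b, 16), (t, x, b, 20), (t, x, b, 23), (t, x, b, 6), (t, x, t, 16), (t, x, t, 20), (t, x, t, 23), (t, x, t, 6)}
(R ⋈ Q) ⋈ P (natural join on A): {(d, m, a, 16, 39, 32), (d, m, a, 18, 39, 32), (d, m, a, 23, 39, 32), (d, m, a, 33, 39, 32), (d, m, a, 9, 39, 32), (d, m, m, 16, 39, 32), (d, m, m, 18, 39, 32), (d, m, m, 23, 39, 32), (d, m, m, 33, 39, 32), (d, m, m, 9, 39, 32), (d, m, r, 16, 39, 32), (d, m, r, 18, 39, 32), (d, m, r, 23, 39, 32), (d, m, r, 33, 39, 32), (d, m, r, 9, 39, 32), (d, m, t, 16, 39, 32), (d, m, t, 18, 39, 32), (d, m, t, 23, 39, 32), (d, m, t, 33, 39, 32), (d, m, t, 9, 39, 32), (d, m, z, 16, 39, 32), (d, m, z, 18, 39, 32), (d, m, z, 23, 39, 32), (d, m, z, 33, 39, 32), (d, m, z, 9, 39, 32), (t, x, a, 16, 23, 40), (t, x, a, 16, 8, 16), (t, x, a, 20, 23, 40), (t, x, a, 20, 8, 16), (t, x, a, 23, 23, 40), (t, x, a, 23, 8, 16), (t, x, a, 6, 23, 40), (t, x, a, 6, 8, 16), (t, x, b, 16, 23, 40), (t, x, b, 16, 8, 16), (t, x, b, 20, 23, 40), (t, x, b, 20, 8, 16), (t, x, b, 23, 23, 40), (t, x, b, 23, 8, 16), (t, x, b, 6, 23, 40), (t, x, b, 6, 8, 16), (t, x, t, 16, 23, 40), (t, x, t, 16, 8, 16), (t, x, t, 20, 23, 40), (t, x, t, 20, 8, 16), (t, x, t, 23, 23, 40), (t, x, t, 23, 8, 16), (t, x, t, 6, 23, 40), (t, x, t, 6, 8, 16)}
π_{D, A} gives {(a, d), (a, t), (b, t), (m, d), (r, d), (t, d), (t, t), (z, d)} (41 duplicate(s) eliminated).
Apply σ_{D ≠ a}; surviving tuples: {(b, t), (m, d), (r, d), (t, d), (t, t), (z, d)}

{(b, t), (m, d), (r, d), (t, d), (t, t), (z, d)}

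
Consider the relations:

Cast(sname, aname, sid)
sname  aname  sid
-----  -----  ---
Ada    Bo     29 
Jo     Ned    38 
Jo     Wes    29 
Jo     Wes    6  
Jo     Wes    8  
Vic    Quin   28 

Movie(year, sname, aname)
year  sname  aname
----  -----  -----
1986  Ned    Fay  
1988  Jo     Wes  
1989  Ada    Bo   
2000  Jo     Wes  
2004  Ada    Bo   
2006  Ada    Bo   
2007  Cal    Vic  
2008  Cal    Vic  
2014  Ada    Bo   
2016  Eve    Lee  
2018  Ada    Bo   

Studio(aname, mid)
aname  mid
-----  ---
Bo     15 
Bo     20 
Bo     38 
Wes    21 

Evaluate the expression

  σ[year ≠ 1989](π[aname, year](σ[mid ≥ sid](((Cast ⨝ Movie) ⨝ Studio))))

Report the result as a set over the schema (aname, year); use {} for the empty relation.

Joining Cast and Movie on sname, aname yields {(Ada, Bo, 29, 1989), (Ada, Bo, 29, 2004), (Ada, Bo, 29, 2006), (Ada, Bo, 29, 2014), (Ada, Bo, 29, 2018), (Jo, Wes, 29, 1988), (Jo, Wes, 29, 2000), (Jo, Wes, 6, 1988), (Jo, Wes, 6, 2000), (Jo, Wes, 8, 1988), (Jo, Wes, 8, 2000)}.
Joining (Cast ⨝ Movie) and Studio on aname yields {(Ada, Bo, 29, 1989, 15), (Ada, Bo, 29, 1989, 20), (Ada, Bo, 29, 1989, 38), (Ada, Bo, 29, 2004, 15), (Ada, Bo, 29, 2004, 20), (Ada, Bo, 29, 2004, 38), (Ada, Bo, 29, 2006, 15), (Ada, Bo, 29, 2006, 20), (Ada, Bo, 29, 2006, 38), (Ada, Bo, 29, 2014, 15), (Ada, Bo, 29, 2014, 20), (Ada, Bo, 29, 2014, 38), (Ada, Bo, 29, 2018, 15), (Ada, Bo, 29, 2018, 20), (Ada, Bo, 29, 2018, 38), (Jo, Wes, 29, 1988, 21), (Jo, Wes, 29, 2000, 21), (Jo, Wes, 6, 1988, 21), (Jo, Wes, 6, 2000, 21), (Jo, Wes, 8, 1988, 21), (Jo, Wes, 8, 2000, 21)}.
Filtering on mid ≥ sid leaves {(Ada, Bo, 29, 1989, 38), (Ada, Bo, 29, 2004, 38), (Ada, Bo, 29, 2006, 38), (Ada, Bo, 29, 2014, 38), (Ada, Bo, 29, 2018, 38), (Jo, Wes, 6, 1988, 21), (Jo, Wes, 6, 2000, 21), (Jo, Wes, 8, 1988, 21), (Jo, Wes, 8, 2000, 21)}.
π[aname, year]: project onto (aname, year) (2 duplicate(s) eliminated) → {(Bo, 1989), (Bo, 2004), (Bo, 2006), (Bo, 2014), (Bo, 2018), (Wes, 1988), (Wes, 2000)}
Filtering on year ≠ 1989 leaves {(Bo, 2004), (Bo, 2006), (Bo, 2014), (Bo, 2018), (Wes, 1988), (Wes, 2000)}.

{(Bo, 2004), (Bo, 2006), (Bo, 2014), (Bo, 2018), (Wes, 1988), (Wes, 2000)}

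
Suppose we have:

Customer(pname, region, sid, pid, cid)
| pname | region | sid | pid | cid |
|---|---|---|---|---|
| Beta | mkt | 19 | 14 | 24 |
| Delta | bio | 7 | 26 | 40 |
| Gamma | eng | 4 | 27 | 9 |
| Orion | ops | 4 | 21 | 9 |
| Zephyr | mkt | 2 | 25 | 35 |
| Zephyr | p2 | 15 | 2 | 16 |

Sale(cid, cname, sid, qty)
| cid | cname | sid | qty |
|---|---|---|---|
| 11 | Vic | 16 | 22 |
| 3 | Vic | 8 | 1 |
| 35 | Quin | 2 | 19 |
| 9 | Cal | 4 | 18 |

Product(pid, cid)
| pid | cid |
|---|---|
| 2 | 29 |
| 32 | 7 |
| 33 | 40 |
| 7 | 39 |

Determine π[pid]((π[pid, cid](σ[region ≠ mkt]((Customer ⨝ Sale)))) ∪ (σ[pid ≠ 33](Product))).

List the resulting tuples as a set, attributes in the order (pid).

Customer ⋈ Sale (natural join on sid, cid): {(Gamma, eng, 4, 27, 9, Cal, 18), (Orion, ops, 4, 21, 9, Cal, 18), (Zephyr, mkt, 2, 25, 35, Quin, 19)}
Selection region ≠ mkt: {(Gamma, eng, 4, 27, 9, Cal, 18), (Orion, ops, 4, 21, 9, Cal, 18)}
Keep only column(s) pid, cid: {(21, 9), (27, 9)}
Selection pid ≠ 33: {(2, 29), (32, 7), (7, 39)}
Set union of the two operands is {(2, 29), (21, 9), (27, 9), (32, 7), (7, 39)}.
Keep only column(s) pid: {2, 21, 27, 32, 7}

{2, 21, 27, 32, 7}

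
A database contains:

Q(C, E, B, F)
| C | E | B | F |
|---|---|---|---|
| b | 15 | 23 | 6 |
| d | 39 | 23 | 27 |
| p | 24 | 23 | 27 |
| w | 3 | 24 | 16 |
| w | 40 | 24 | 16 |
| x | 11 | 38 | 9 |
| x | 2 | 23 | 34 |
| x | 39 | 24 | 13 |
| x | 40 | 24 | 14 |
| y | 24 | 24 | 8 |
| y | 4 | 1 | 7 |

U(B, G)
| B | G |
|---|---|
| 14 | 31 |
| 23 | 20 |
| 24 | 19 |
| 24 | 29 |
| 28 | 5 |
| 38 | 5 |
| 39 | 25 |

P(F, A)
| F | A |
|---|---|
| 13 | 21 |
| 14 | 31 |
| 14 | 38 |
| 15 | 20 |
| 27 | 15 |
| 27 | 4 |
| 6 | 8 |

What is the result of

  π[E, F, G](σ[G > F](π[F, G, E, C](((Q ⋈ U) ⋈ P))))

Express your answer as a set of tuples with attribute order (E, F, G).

{(15, 6, 20), (39, 13, 19), (39, 13, 29), (40, 14, 19), (40, 14, 29)}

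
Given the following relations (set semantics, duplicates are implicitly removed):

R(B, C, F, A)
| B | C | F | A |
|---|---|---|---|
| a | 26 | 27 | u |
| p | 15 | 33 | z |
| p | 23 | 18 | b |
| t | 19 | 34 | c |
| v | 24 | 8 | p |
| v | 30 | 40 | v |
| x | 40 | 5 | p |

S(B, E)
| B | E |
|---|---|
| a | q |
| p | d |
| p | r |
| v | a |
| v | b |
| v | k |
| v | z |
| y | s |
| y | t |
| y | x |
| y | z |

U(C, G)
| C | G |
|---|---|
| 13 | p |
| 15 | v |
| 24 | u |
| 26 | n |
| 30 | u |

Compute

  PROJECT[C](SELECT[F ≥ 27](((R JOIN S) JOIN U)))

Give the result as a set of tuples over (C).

{15, 26, 30}

R ⋈ S (natural join on B): {(a, 26, 27, u, q), (p, 15, 33, z, d), (p, 15, 33, z, r), (p, 23, 18, b, d), (p, 23, 18, b, r), (v, 24, 8, p, a), (v, 24, 8, p, b), (v, 24, 8, p, k), (v, 24, 8, p, z), (v, 30, 40, v, a), (v, 30, 40, v, b), (v, 30, 40, v, k), (v, 30, 40, v, z)}
(R JOIN S) ⋈ U (natural join on C): {(a, 26, 27, u, q, n), (p, 15, 33, z, d, v), (p, 15, 33, z, r, v), (v, 24, 8, p, a, u), (v, 24, 8, p, b, u), (v, 24, 8, p, k, u), (v, 24, 8, p, z, u), (v, 30, 40, v, a, u), (v, 30, 40, v, b, u), (v, 30, 40, v, k, u), (v, 30, 40, v, z, u)}
Apply σ_{F ≥ 27}; surviving tuples: {(a, 26, 27, u, q, n), (p, 15, 33, z, d, v), (p, 15, 33, z, r, v), (v, 30, 40, v, a, u), (v, 30, 40, v, b, u), (v, 30, 40, v, k, u), (v, 30, 40, v, z, u)}
π[C]: project onto (C) (4 duplicate(s) eliminated) → {15, 26, 30}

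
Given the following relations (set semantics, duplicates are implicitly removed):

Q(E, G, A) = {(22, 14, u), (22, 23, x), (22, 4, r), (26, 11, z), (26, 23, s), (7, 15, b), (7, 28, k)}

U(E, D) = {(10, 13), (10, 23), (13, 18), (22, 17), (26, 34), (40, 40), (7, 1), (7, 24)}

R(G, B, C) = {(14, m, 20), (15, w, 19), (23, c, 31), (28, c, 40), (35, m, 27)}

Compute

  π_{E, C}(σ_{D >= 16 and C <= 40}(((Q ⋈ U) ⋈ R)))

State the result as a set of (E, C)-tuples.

Joining Q and U on E yields {(22, 14, u, 17), (22, 23, x, 17), (22, 4, r, 17), (26, 11, z, 34), (26, 23, s, 34), (7, 15, b, 1), (7, 15, b, 24), (7, 28, k, 1), (7, 28, k, 24)}.
Joining (Q ⋈ U) and R on G yields {(22, 14, u, 17, m, 20), (22, 23, x, 17, c, 31), (26, 23, s, 34, c, 31), (7, 15, b, 1, w, 19), (7, 15, b, 24, w, 19), (7, 28, k, 1, c, 40), (7, 28, k, 24, c, 40)}.
Apply σ_{D >= 16 and C <= 40}; surviving tuples: {(22, 14, u, 17, m, 20), (22, 23, x, 17, c, 31), (26, 23, s, 34, c, 31), (7, 15, b, 24, w, 19), (7, 28, k, 24, c, 40)}
π_{E, C} gives {(22, 20), (22, 31), (26, 31), (7, 19), (7, 40)}.

{(22, 20), (22, 31), (26, 31), (7, 19), (7, 40)}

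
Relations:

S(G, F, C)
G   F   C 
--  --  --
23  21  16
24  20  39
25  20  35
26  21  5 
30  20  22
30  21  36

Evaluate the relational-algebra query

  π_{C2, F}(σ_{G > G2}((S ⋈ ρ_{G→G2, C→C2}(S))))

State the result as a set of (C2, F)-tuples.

ρ[G→G2, C→C2]: schema becomes (G2, F, C2); tuples unchanged.
Joining S and ρ_{G→G2, C→C2}(S) on F yields {(23, 21, 16, 23, 16), (23, 21, 16, 26, 5), (23, 21, 16, 30, 36), (24, 20, 39, 24, 39), (24, 20, 39, 25, 35), (24, 20, 39, 30, 22), (25, 20, 35, 24, 39), (25, 20, 35, 25, 35), (25, 20, 35, 30, 22), (26, 21, 5, 23, 16), (26, 21, 5, 26, 5), (26, 21, 5, 30, 36), (30, 20, 22, 24, 39), (30, 20, 22, 25, 35), (30, 20, 22, 30, 22), (30, 21, 36, 23, 16), (30, 21, 36, 26, 5), (30, 21, 36, 30, 36)}.
Filtering on G > G2 leaves {(25, 20, 35, 24, 39), (26, 21, 5, 23, 16), (30, 20, 22, 24, 39), (30, 20, 22, 25, 35), (30, 21, 36, 23, 16), (30, 21, 36, 26, 5)}.
π_{C2, F} gives {(16, 21), (35, 20), (39, 20), (5, 21)} (2 duplicate(s) eliminated).

{(16, 21), (35, 20), (39, 20), (5, 21)}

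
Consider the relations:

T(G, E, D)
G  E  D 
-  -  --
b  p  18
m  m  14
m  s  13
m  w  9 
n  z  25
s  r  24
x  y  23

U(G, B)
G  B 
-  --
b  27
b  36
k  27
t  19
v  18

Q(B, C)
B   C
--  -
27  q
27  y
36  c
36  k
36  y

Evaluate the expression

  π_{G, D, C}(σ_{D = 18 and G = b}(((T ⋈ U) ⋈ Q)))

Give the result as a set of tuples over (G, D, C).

{(b, 18, c), (b, 18, k), (b, 18, q), (b, 18, y)}

T ⋈ U (natural join on G): {(b, p, 18, 27), (b, p, 18, 36)}
(T ⋈ U) ⋈ Q (natural join on B): {(b, p, 18, 27, q), (b, p, 18, 27, y), (b, p, 18, 36, c), (b, p, 18, 36, k), (b, p, 18, 36, y)}
Selection D = 18 and G = b: {(b, p, 18, 27, q), (b, p, 18, 27, y), (b, p, 18, 36, c), (b, p, 18, 36, k), (b, p, 18, 36, y)}
Keep only column(s) G, D, C (1 duplicate(s) eliminated): {(b, 18, c), (b, 18, k), (b, 18, q), (b, 18, y)}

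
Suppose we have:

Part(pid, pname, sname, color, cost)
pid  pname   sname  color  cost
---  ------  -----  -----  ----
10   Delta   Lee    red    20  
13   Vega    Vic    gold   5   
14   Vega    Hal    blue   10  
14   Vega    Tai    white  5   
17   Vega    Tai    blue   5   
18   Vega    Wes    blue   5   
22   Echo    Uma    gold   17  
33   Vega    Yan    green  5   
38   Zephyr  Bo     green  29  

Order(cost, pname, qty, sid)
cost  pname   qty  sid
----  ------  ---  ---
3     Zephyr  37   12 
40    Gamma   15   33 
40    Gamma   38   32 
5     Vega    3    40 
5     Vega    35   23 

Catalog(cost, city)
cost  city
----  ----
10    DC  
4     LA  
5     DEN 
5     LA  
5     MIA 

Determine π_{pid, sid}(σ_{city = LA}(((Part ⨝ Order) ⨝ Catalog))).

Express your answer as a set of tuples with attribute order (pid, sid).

{(13, 23), (13, 40), (14, 23), (14, 40), (17, 23), (17, 40), (18, 23), (18, 40), (33, 23), (33, 40)}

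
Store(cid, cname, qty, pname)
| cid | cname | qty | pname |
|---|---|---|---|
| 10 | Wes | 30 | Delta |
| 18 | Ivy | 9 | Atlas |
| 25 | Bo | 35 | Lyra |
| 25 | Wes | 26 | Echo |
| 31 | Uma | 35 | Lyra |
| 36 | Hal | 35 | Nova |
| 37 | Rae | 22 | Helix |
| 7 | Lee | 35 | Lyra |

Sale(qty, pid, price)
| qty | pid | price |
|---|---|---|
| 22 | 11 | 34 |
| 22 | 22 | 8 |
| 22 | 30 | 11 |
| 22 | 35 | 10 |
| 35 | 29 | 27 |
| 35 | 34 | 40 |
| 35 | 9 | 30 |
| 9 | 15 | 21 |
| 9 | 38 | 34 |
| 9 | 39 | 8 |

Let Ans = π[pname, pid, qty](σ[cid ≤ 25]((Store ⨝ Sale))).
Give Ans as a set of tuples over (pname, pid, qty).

Joining Store and Sale on qty yields {(18, Ivy, 9, Atlas, 15, 21), (18, Ivy, 9, Atlas, 38, 34), (18, Ivy, 9, Atlas, 39, 8), (25, Bo, 35, Lyra, 29, 27), (25, Bo, 35, Lyra, 34, 40), (25, Bo, 35, Lyra, 9, 30), (31, Uma, 35, Lyra, 29, 27), (31, Uma, 35, Lyra, 34, 40), (31, Uma, 35, Lyra, 9, 30), (36, Hal, 35, Nova, 29, 27), (36, Hal, 35, Nova, 34, 40), (36, Hal, 35, Nova, 9, 30), (37, Rae, 22, Helix, 11, 34), (37, Rae, 22, Helix, 22, 8), (37, Rae, 22, Helix, 30, 11), (37, Rae, 22, Helix, 35, 10), (7, Lee, 35, Lyra, 29, 27), (7, Lee, 35, Lyra, 34, 40), (7, Lee, 35, Lyra, 9, 30)}.
σ[cid ≤ 25]: keep tuples satisfying cid ≤ 25 → {(18, Ivy, 9, Atlas, 15, 21), (18, Ivy, 9, Atlas, 38, 34), (18, Ivy, 9, Atlas, 39, 8), (25, Bo, 35, Lyra, 29, 27), (25, Bo, 35, Lyra, 34, 40), (25, Bo, 35, Lyra, 9, 30), (7, Lee, 35, Lyra, 29, 27), (7, Lee, 35, Lyra, 34, 40), (7, Lee, 35, Lyra, 9, 30)}
Keep only column(s) pname, pid, qty (3 duplicate(s) eliminated): {(Atlas, 15, 9), (Atlas, 38, 9), (Atlas, 39, 9), (Lyra, 29, 35), (Lyra, 34, 35), (Lyra, 9, 35)}

{(Atlas, 15, 9), (Atlas, 38, 9), (Atlas, 39, 9), (Lyra, 29, 35), (Lyra, 34, 35), (Lyra, 9, 35)}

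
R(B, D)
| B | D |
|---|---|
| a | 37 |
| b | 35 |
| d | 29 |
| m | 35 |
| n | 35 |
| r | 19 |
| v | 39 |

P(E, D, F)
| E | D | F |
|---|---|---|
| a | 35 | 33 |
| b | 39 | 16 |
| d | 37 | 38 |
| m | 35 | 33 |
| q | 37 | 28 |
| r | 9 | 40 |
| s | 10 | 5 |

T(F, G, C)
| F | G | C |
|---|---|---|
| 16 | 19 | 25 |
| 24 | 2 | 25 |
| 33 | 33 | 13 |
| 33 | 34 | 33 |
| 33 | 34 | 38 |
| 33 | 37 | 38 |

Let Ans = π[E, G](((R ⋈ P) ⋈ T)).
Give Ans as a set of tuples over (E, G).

R ⋈ P (natural join on D): {(a, 37, d, 38), (a, 37, q, 28), (b, 35, a, 33), (b, 35, m, 33), (m, 35, a, 33), (m, 35, m, 33), (n, 35, a, 33), (n, 35, m, 33), (v, 39, b, 16)}
(R ⋈ P) ⋈ T (natural join on F): {(b, 35, a, 33, 33, 13), (b, 35, a, 33, 34, 33), (b, 35, a, 33, 34, 38), (b, 35, a, 33, 37, 38), (b, 35, m, 33, 33, 13), (b, 35, m, 33, 34, 33), (b, 35, m, 33, 34, 38), (b, 35, m, 33, 37, 38), (m, 35, a, 33, 33, 13), (m, 35, a, 33, 34, 33), (m, 35, a, 33, 34, 38), (m, 35, a, 33, 37, 38), (m, 35, m, 33, 33, 13), (m, 35, m, 33, 34, 33), (m, 35, m, 33, 34, 38), (m, 35, m, 33, 37, 38), (n, 35, a, 33, 33, 13), (n, 35, a, 33, 34, 33), (n, 35, a, 33, 34, 38), (n, 35, a, 33, 37, 38), (n, 35, m, 33, 33, 13), (n, 35, m, 33, 34, 33), (n, 35, m, 33, 34, 38), (n, 35, m, 33, 37, 38), (v, 39, b, 16, 19, 25)}
Keep only column(s) E, G (18 duplicate(s) eliminated): {(a, 33), (a, 34), (a, 37), (b, 19), (m, 33), (m, 34), (m, 37)}

{(a, 33), (a, 34), (a, 37), (b, 19), (m, 33), (m, 34), (m, 37)}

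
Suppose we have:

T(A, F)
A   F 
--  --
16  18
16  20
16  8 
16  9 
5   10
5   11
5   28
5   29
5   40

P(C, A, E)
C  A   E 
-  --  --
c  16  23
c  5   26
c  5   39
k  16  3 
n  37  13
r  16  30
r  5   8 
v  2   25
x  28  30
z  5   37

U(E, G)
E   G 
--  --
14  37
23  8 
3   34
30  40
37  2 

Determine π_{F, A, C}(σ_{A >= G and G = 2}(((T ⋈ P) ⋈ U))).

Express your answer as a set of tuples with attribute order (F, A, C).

{(10, 5, z), (11, 5, z), (28, 5, z), (29, 5, z), (40, 5, z)}

T ⋈ P (natural join on A): {(16, 18, c, 23), (16, 18, k, 3), (16, 18, r, 30), (16, 20, c, 23), (16, 20, k, 3), (16, 20, r, 30), (16, 8, c, 23), (16, 8, k, 3), (16, 8, r, 30), (16, 9, c, 23), (16, 9, k, 3), (16, 9, r, 30), (5, 10, c, 26), (5, 10, c, 39), (5, 10, r, 8), (5, 10, z, 37), (5, 11, c, 26), (5, 11, c, 39), (5, 11, r, 8), (5, 11, z, 37), (5, 28, c, 26), (5, 28, c, 39), (5, 28, r, 8), (5, 28, z, 37), (5, 29, c, 26), (5, 29, c, 39), (5, 29, r, 8), (5, 29, z, 37), (5, 40, c, 26), (5, 40, c, 39), (5, 40, r, 8), (5, 40, z, 37)}
(T ⋈ P) ⋈ U (natural join on E): {(16, 18, c, 23, 8), (16, 18, k, 3, 34), (16, 18, r, 30, 40), (16, 20, c, 23, 8), (16, 20, k, 3, 34), (16, 20, r, 30, 40), (16, 8, c, 23, 8), (16, 8, k, 3, 34), (16, 8, r, 30, 40), (16, 9, c, 23, 8), (16, 9, k, 3, 34), (16, 9, r, 30, 40), (5, 10, z, 37, 2), (5, 11, z, 37, 2), (5, 28, z, 37, 2), (5, 29, z, 37, 2), (5, 40, z, 37, 2)}
Filtering on A >= G and G = 2 leaves {(5, 10, z, 37, 2), (5, 11, z, 37, 2), (5, 28, z, 37, 2), (5, 29, z, 37, 2), (5, 40, z, 37, 2)}.
Projecting to F, A, C: {(10, 5, z), (11, 5, z), (28, 5, z), (29, 5, z), (40, 5, z)}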